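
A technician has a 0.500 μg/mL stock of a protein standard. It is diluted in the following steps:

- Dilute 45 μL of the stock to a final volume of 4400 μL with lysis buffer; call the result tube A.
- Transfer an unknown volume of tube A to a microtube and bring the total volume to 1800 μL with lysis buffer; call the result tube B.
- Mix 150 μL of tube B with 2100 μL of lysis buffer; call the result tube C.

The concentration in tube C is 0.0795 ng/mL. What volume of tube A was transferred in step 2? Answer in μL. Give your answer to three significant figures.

Step 1: 45 μL brought to 4400 μL → factor 4400/45 = 97.778
Step 2: v brought to 1800 μL → factor = 1800 μL/v
Step 3: 150 μL + 2100 μL = 2250 μL total → factor 2250/150 = 15
Product of known-step factors = 1466.7
Overall factor = 0.500 μg/mL / (0.0795 ng/mL) = 6289.3
Step-2 factor = 6289.3 / 1466.7 = 4.2882
v = 1800 μL / 4.2882 = 420 μL

420 μL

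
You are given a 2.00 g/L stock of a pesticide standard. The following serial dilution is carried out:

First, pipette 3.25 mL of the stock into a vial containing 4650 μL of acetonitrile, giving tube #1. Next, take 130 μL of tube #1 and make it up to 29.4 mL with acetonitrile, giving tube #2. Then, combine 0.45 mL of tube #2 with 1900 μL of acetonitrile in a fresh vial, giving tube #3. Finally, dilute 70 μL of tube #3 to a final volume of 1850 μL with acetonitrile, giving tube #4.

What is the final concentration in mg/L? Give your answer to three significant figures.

Step 1: 3.25 mL + 4650 μL = 7.9 mL total → factor 7.9/3.25 = 2.4308
Step 2: 130 μL brought to 29.4 mL → factor 29400/130 = 226.15
Step 3: 0.45 mL + 1900 μL = 2.35 mL total → factor 2.35/0.45 = 5.2222
Step 4: 70 μL brought to 1850 μL → factor 1850/70 = 26.429
Overall dilution factor = 2.4308 × 226.15 × 5.2222 × 26.429 = 75871
Final = 2.00 g/L / 75871 = 2.636 × 10^-5 g/L = 0.0264 mg/L

0.0264 mg/L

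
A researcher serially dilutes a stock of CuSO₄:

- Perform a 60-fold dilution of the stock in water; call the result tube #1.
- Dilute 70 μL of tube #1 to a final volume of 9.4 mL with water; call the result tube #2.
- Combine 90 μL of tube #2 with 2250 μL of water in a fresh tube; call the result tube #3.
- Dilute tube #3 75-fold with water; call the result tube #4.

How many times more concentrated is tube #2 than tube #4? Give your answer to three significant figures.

Step 1: 60-fold → factor 60
Step 2: 70 μL brought to 9.4 mL → factor 9400/70 = 134.29
Step 3: 90 μL + 2250 μL = 2340 μL total → factor 2340/90 = 26
Step 4: 75-fold → factor 75
Dilution factor to tube #2 = 8057.1; to tube #4 = 1.5711 × 10^7
[tube #2]/[tube #4] = (factor to tube #4)/(factor to tube #2) = 1.5711 × 10^7/8057.1 = 1.95 × 10^3

1.95 × 10^3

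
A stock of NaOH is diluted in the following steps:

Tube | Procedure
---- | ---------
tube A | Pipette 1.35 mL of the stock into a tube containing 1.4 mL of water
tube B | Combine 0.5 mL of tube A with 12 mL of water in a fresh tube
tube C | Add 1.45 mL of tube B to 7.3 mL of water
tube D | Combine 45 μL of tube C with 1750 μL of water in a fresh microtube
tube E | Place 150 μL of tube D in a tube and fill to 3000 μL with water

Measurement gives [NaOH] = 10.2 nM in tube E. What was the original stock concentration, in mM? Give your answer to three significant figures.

2.50 mM

Step 1: 1.35 mL + 1.4 mL = 2.75 mL total → factor 2.75/1.35 = 2.037
Step 2: 0.5 mL + 12 mL = 12.5 mL total → factor 12.5/0.5 = 25
Step 3: 1.45 mL + 7.3 mL = 8.75 mL total → factor 8.75/1.45 = 6.0345
Step 4: 45 μL + 1750 μL = 1795 μL total → factor 1795/45 = 39.889
Step 5: 150 μL brought to 3000 μL → factor 3000/150 = 20
Overall dilution factor = 2.037 × 25 × 6.0345 × 39.889 × 20 = 2.4517 × 10^5
Stock = 10.2 nM × 2.4517 × 10^5 = 2.501 × 10^6 nM = 2.50 mM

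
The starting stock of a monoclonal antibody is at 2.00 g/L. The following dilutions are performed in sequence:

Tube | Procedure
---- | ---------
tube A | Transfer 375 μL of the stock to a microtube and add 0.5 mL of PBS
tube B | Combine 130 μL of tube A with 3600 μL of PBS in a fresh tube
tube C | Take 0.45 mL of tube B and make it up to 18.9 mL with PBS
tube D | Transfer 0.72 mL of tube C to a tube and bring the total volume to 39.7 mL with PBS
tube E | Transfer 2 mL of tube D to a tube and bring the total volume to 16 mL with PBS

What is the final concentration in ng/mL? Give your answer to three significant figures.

Step 1: 375 μL + 0.5 mL = 875 μL total → factor 875/375 = 2.3333
Step 2: 130 μL + 3600 μL = 3730 μL total → factor 3730/130 = 28.692
Step 3: 0.45 mL brought to 18.9 mL → factor 18.9/0.45 = 42
Step 4: 0.72 mL brought to 39.7 mL → factor 39.7/0.72 = 55.139
Step 5: 2 mL brought to 16 mL → factor 16/2 = 8
Overall dilution factor = 2.3333 × 28.692 × 42 × 55.139 × 8 = 1.2403 × 10^6
Final = 2.00 g/L / 1.2403 × 10^6 = 1.612 × 10^-6 g/L = 1.61 ng/mL

1.61 ng/mL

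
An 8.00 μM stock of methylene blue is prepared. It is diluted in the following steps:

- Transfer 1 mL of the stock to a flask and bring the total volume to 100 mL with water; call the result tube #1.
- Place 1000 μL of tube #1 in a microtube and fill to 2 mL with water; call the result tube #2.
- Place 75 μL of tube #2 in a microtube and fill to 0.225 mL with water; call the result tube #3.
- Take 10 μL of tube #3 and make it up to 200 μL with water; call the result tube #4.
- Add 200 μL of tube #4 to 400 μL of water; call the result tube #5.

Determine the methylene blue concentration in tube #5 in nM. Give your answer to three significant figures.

0.222 nM

Step 1: 1 mL brought to 100 mL → factor 100/1 = 100
Step 2: 1000 μL brought to 2 mL → factor 2000/1000 = 2
Step 3: 75 μL brought to 0.225 mL → factor 225/75 = 3
Step 4: 10 μL brought to 200 μL → factor 200/10 = 20
Step 5: 200 μL + 400 μL = 600 μL total → factor 600/200 = 3
Overall dilution factor = 100 × 2 × 3 × 20 × 3 = 36000
Final = 8.00 μM / 36000 = 0.0002222 μM = 0.222 nM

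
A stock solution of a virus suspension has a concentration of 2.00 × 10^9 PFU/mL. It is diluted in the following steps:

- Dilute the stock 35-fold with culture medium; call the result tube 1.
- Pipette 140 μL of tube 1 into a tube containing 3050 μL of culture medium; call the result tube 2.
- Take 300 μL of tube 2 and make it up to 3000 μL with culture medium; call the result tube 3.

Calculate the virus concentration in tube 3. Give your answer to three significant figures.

2.51 × 10^5 PFU/mL

Step 1: 35-fold → factor 35
Step 2: 140 μL + 3050 μL = 3190 μL total → factor 3190/140 = 22.786
Step 3: 300 μL brought to 3000 μL → factor 3000/300 = 10
Dilution factor through tube 3 = 35 × 22.786 × 10 = 7975
[tube 3] = 2.00 × 10^9 PFU/mL / 7975 = 2.51 × 10^5 PFU/mL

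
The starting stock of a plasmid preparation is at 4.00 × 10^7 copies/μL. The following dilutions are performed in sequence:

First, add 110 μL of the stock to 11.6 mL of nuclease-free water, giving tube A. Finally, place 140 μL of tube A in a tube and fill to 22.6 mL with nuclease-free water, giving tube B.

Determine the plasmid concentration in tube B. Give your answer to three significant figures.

Step 1: 110 μL + 11.6 mL = 11710 μL total → factor 11710/110 = 106.45
Step 2: 140 μL brought to 22.6 mL → factor 22600/140 = 161.43
Overall dilution factor = 106.45 × 161.43 = 17185
Final = 4.00 × 10^7 copies/μL / 17185 = 2.33 × 10^3 copies/μL

2.33 × 10^3 copies/μL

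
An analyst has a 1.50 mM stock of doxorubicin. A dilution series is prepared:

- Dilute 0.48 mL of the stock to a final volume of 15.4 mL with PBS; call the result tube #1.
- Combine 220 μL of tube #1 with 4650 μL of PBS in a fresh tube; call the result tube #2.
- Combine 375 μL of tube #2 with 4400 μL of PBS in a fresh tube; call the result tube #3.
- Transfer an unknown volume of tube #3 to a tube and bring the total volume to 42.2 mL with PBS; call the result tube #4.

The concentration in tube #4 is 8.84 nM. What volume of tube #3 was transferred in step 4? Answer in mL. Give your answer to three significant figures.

Step 1: 0.48 mL brought to 15.4 mL → factor 15.4/0.48 = 32.083
Step 2: 220 μL + 4650 μL = 4870 μL total → factor 4870/220 = 22.136
Step 3: 375 μL + 4400 μL = 4775 μL total → factor 4775/375 = 12.733
Step 4: v brought to 42.2 mL → factor = 42.2 mL/v
Product of known-step factors = 9043.3
Overall factor = 1.50 mM / (8.84 nM) = 1.6968 × 10^5
Step-4 factor = 1.6968 × 10^5 / 9043.3 = 18.763
v = 42.2 mL / 18.763 = 2.25 mL

2.25 mL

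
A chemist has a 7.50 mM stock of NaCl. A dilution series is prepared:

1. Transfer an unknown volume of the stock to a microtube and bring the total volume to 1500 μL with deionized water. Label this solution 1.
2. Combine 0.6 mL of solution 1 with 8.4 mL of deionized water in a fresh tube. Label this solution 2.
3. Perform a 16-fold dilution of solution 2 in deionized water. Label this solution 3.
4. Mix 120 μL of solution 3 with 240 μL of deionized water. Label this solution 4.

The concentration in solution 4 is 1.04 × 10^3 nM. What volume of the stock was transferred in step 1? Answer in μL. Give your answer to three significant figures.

Step 1: v brought to 1500 μL → factor = 1500 μL/v
Step 2: 0.6 mL + 8.4 mL = 9 mL total → factor 9/0.6 = 15
Step 3: 16-fold → factor 16
Step 4: 120 μL + 240 μL = 360 μL total → factor 360/120 = 3
Product of known-step factors = 720
Overall factor = 7.50 mM / (1.04 × 10^3 nM) = 7211.5
Step-1 factor = 7211.5 / 720 = 10.016
v = 1500 μL / 10.016 = 150 μL

150 μL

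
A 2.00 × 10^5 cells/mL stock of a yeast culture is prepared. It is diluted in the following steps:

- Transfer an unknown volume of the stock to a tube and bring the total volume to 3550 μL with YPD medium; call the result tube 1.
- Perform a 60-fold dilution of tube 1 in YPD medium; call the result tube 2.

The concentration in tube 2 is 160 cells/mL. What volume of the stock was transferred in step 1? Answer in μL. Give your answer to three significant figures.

170 μL

Step 1: v brought to 3550 μL → factor = 3550 μL/v
Step 2: 60-fold → factor 60
Product of known-step factors = 60
Overall factor = 2.00 × 10^5 cells/mL / (160 cells/mL) = 1250
Step-1 factor = 1250 / 60 = 20.833
v = 3550 μL / 20.833 = 170 μL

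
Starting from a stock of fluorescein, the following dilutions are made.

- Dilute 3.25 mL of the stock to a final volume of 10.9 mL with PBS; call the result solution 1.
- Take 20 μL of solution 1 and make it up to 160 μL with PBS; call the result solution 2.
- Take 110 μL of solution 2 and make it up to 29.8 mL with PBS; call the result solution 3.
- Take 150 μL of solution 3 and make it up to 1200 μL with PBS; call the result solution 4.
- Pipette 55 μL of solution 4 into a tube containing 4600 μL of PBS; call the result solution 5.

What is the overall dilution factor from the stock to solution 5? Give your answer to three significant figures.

Step 1: 3.25 mL brought to 10.9 mL → factor 10.9/3.25 = 3.3538
Step 2: 20 μL brought to 160 μL → factor 160/20 = 8
Step 3: 110 μL brought to 29.8 mL → factor 29800/110 = 270.91
Step 4: 150 μL brought to 1200 μL → factor 1200/150 = 8
Step 5: 55 μL + 4600 μL = 4655 μL total → factor 4655/55 = 84.636
Overall dilution factor = 3.3538 × 8 × 270.91 × 8 × 84.636 = 4.9216 × 10^6

4.92 × 10^6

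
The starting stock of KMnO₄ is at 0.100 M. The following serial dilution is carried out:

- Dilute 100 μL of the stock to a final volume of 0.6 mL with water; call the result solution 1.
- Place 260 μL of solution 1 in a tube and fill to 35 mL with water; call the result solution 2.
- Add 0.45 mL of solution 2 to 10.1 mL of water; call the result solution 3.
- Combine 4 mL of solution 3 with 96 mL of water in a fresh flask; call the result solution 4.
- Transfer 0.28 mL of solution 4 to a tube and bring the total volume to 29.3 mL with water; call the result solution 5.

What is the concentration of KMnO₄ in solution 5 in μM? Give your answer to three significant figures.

Step 1: 100 μL brought to 0.6 mL → factor 600/100 = 6
Step 2: 260 μL brought to 35 mL → factor 35000/260 = 134.62
Step 3: 0.45 mL + 10.1 mL = 10.55 mL total → factor 10.55/0.45 = 23.444
Step 4: 4 mL + 96 mL = 100 mL total → factor 100/4 = 25
Step 5: 0.28 mL brought to 29.3 mL → factor 29.3/0.28 = 104.64
Dilution factor through solution 5 = 6 × 134.62 × 23.444 × 25 × 104.64 = 4.9538 × 10^7
[solution 5] = 0.100 M / 4.9538 × 10^7 = 2.019 × 10^-9 M = 0.00202 μM

0.00202 μM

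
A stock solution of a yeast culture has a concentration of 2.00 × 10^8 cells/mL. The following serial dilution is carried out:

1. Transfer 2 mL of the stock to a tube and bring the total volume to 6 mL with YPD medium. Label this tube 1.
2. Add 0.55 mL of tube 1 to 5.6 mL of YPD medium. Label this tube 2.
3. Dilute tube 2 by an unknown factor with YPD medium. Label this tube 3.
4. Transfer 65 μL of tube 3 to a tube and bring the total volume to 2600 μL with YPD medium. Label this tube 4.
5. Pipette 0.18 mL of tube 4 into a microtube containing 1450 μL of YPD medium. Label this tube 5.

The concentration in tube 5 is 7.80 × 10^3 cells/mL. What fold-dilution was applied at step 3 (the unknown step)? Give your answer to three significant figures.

2.11-fold

Step 1: 2 mL brought to 6 mL → factor 6/2 = 3
Step 2: 0.55 mL + 5.6 mL = 6.15 mL total → factor 6.15/0.55 = 11.182
Step 3: unknown factor x
Step 4: 65 μL brought to 2600 μL → factor 2600/65 = 40
Step 5: 0.18 mL + 1450 μL = 1.63 mL total → factor 1.63/0.18 = 9.0556
Product of known-step factors = 12151
Overall factor = 2.00 × 10^8 cells/mL / (7.80 × 10^3 cells/mL) = 25641
x = 25641 / 12151 = 2.11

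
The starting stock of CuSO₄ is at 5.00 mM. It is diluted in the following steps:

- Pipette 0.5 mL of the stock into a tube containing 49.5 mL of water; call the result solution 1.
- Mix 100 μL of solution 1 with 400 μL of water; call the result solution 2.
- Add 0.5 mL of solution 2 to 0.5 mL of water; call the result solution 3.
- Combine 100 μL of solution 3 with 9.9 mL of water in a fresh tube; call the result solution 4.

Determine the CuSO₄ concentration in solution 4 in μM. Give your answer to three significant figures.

Step 1: 0.5 mL + 49.5 mL = 50 mL total → factor 50/0.5 = 100
Step 2: 100 μL + 400 μL = 500 μL total → factor 500/100 = 5
Step 3: 0.5 mL + 0.5 mL = 1 mL total → factor 1/0.5 = 2
Step 4: 100 μL + 9.9 mL = 10000 μL total → factor 10000/100 = 100
Overall dilution factor = 100 × 5 × 2 × 100 = 1 × 10^5
Final = 5.00 mM / 1 × 10^5 = 5.000 × 10^-5 mM = 0.0500 μM

0.0500 μM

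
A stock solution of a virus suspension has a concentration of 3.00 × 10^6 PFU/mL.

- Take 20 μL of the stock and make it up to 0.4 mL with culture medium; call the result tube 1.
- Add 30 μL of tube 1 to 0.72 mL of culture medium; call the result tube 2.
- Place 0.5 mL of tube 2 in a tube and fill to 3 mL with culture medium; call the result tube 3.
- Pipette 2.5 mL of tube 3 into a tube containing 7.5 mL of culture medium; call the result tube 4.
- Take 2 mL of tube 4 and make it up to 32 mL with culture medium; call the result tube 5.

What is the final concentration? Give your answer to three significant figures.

15.6 PFU/mL

Step 1: 20 μL brought to 0.4 mL → factor 400/20 = 20
Step 2: 30 μL + 0.72 mL = 750 μL total → factor 750/30 = 25
Step 3: 0.5 mL brought to 3 mL → factor 3/0.5 = 6
Step 4: 2.5 mL + 7.5 mL = 10 mL total → factor 10/2.5 = 4
Step 5: 2 mL brought to 32 mL → factor 32/2 = 16
Overall dilution factor = 20 × 25 × 6 × 4 × 16 = 1.92 × 10^5
Final = 3.00 × 10^6 PFU/mL / 1.92 × 10^5 = 15.6 PFU/mL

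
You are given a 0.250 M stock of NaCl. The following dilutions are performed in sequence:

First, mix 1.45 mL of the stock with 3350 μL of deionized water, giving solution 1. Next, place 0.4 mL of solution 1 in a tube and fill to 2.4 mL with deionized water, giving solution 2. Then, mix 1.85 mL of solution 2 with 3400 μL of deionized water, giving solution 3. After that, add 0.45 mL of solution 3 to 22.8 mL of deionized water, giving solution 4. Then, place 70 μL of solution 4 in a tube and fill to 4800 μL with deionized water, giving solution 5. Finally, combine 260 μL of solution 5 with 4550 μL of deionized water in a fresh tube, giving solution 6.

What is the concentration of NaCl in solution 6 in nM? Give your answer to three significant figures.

67.7 nM

Step 1: 1.45 mL + 3350 μL = 4.8 mL total → factor 4.8/1.45 = 3.3103
Step 2: 0.4 mL brought to 2.4 mL → factor 2.4/0.4 = 6
Step 3: 1.85 mL + 3400 μL = 5.25 mL total → factor 5.25/1.85 = 2.8378
Step 4: 0.45 mL + 22.8 mL = 23.25 mL total → factor 23.25/0.45 = 51.667
Step 5: 70 μL brought to 4800 μL → factor 4800/70 = 68.571
Step 6: 260 μL + 4550 μL = 4810 μL total → factor 4810/260 = 18.5
Dilution factor through solution 6 = 3.3103 × 6 × 2.8378 × 51.667 × 68.571 × 18.5 = 3.6943 × 10^6
[solution 6] = 0.250 M / 3.6943 × 10^6 = 6.767 × 10^-8 M = 67.7 nM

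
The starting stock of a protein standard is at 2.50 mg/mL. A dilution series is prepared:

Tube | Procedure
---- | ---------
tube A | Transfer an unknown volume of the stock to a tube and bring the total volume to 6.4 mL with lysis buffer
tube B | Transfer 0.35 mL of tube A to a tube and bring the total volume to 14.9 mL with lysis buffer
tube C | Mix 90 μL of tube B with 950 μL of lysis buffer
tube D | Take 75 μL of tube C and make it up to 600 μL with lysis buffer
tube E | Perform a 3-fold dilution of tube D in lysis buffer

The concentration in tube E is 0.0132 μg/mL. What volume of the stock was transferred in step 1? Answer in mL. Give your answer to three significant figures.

0.399 mL

Step 1: v brought to 6.4 mL → factor = 6.4 mL/v
Step 2: 0.35 mL brought to 14.9 mL → factor 14.9/0.35 = 42.571
Step 3: 90 μL + 950 μL = 1040 μL total → factor 1040/90 = 11.556
Step 4: 75 μL brought to 600 μL → factor 600/75 = 8
Step 5: 3-fold → factor 3
Product of known-step factors = 11806
Overall factor = 2.50 mg/mL / (0.0132 μg/mL) = 1.8939 × 10^5
Step-1 factor = 1.8939 × 10^5 / 11806 = 16.042
v = 6.4 mL / 16.042 = 0.399 mL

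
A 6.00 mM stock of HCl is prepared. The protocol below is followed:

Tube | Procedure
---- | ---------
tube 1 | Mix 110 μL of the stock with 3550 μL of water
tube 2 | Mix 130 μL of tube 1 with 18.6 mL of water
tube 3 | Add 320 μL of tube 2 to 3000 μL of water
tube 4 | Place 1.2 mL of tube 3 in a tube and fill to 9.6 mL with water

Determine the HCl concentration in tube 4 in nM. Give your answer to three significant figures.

Step 1: 110 μL + 3550 μL = 3660 μL total → factor 3660/110 = 33.273
Step 2: 130 μL + 18.6 mL = 18730 μL total → factor 18730/130 = 144.08
Step 3: 320 μL + 3000 μL = 3320 μL total → factor 3320/320 = 10.375
Step 4: 1.2 mL brought to 9.6 mL → factor 9.6/1.2 = 8
Overall dilution factor = 33.273 × 144.08 × 10.375 × 8 = 3.9789 × 10^5
Final = 6.00 mM / 3.9789 × 10^5 = 1.508 × 10^-5 mM = 15.1 nM

15.1 nM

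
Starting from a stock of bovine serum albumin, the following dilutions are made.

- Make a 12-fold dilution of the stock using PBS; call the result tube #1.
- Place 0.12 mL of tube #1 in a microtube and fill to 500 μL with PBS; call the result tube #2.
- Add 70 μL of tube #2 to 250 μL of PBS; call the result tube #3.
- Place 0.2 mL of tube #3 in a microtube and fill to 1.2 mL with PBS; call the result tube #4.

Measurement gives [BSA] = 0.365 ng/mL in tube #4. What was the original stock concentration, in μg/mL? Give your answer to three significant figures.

Step 1: 12-fold → factor 12
Step 2: 0.12 mL brought to 500 μL → factor 0.5/0.12 = 4.1667
Step 3: 70 μL + 250 μL = 320 μL total → factor 320/70 = 4.5714
Step 4: 0.2 mL brought to 1.2 mL → factor 1.2/0.2 = 6
Overall dilution factor = 12 × 4.1667 × 4.5714 × 6 = 1371.4
Stock = 0.365 ng/mL × 1371.4 = 500.6 ng/mL = 0.501 μg/mL

0.501 μg/mL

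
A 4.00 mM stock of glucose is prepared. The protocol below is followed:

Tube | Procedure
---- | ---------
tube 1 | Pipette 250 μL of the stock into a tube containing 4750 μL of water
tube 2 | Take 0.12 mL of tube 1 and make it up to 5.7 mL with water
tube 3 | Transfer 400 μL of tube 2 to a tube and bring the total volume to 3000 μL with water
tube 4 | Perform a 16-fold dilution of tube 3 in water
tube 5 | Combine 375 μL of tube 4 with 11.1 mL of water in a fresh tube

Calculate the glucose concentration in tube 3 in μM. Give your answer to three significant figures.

0.561 μM

Step 1: 250 μL + 4750 μL = 5000 μL total → factor 5000/250 = 20
Step 2: 0.12 mL brought to 5.7 mL → factor 5.7/0.12 = 47.5
Step 3: 400 μL brought to 3000 μL → factor 3000/400 = 7.5
Dilution factor through tube 3 = 20 × 47.5 × 7.5 = 7125
[tube 3] = 4.00 mM / 7125 = 0.0005614 mM = 0.561 μM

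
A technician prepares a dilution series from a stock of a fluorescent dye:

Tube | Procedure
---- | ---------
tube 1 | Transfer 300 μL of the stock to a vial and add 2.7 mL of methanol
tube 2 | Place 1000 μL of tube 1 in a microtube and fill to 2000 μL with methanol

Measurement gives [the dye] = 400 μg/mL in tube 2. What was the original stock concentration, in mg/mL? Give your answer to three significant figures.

Step 1: 300 μL + 2.7 mL = 3000 μL total → factor 3000/300 = 10
Step 2: 1000 μL brought to 2000 μL → factor 2000/1000 = 2
Overall dilution factor = 10 × 2 = 20
Stock = 400 μg/mL × 20 = 8000 μg/mL = 8.00 mg/mL

8.00 mg/mL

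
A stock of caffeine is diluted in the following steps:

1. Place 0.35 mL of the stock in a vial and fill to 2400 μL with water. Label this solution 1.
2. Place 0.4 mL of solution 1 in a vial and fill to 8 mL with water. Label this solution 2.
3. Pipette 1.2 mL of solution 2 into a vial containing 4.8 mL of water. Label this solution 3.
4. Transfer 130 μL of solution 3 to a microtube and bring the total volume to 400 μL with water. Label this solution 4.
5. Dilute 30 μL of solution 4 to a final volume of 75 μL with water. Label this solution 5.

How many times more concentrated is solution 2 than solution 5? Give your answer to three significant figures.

38.5

Step 1: 0.35 mL brought to 2400 μL → factor 2.4/0.35 = 6.8571
Step 2: 0.4 mL brought to 8 mL → factor 8/0.4 = 20
Step 3: 1.2 mL + 4.8 mL = 6 mL total → factor 6/1.2 = 5
Step 4: 130 μL brought to 400 μL → factor 400/130 = 3.0769
Step 5: 30 μL brought to 75 μL → factor 75/30 = 2.5
Dilution factor to solution 2 = 137.14; to solution 5 = 5274.7
[solution 2]/[solution 5] = (factor to solution 5)/(factor to solution 2) = 5274.7/137.14 = 38.5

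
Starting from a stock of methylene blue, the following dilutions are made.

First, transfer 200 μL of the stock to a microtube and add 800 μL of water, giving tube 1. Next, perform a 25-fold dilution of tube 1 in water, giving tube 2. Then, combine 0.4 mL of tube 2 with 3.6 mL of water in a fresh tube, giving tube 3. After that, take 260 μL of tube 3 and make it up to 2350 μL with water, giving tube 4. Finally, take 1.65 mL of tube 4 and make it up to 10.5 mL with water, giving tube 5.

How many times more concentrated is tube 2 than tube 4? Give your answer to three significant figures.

90.4

Step 1: 200 μL + 800 μL = 1000 μL total → factor 1000/200 = 5
Step 2: 25-fold → factor 25
Step 3: 0.4 mL + 3.6 mL = 4 mL total → factor 4/0.4 = 10
Step 4: 260 μL brought to 2350 μL → factor 2350/260 = 9.0385
Dilution factor to tube 2 = 125; to tube 4 = 11298
[tube 2]/[tube 4] = (factor to tube 4)/(factor to tube 2) = 11298/125 = 90.4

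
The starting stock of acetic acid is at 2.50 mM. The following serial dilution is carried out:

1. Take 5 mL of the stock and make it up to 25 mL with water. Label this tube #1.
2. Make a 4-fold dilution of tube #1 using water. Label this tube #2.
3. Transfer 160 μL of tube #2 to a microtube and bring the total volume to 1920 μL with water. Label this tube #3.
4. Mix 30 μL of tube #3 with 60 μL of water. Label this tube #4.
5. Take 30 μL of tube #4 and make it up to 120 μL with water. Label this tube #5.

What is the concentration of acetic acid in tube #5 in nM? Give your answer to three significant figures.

Step 1: 5 mL brought to 25 mL → factor 25/5 = 5
Step 2: 4-fold → factor 4
Step 3: 160 μL brought to 1920 μL → factor 1920/160 = 12
Step 4: 30 μL + 60 μL = 90 μL total → factor 90/30 = 3
Step 5: 30 μL brought to 120 μL → factor 120/30 = 4
Overall dilution factor = 5 × 4 × 12 × 3 × 4 = 2880
Final = 2.50 mM / 2880 = 0.0008681 mM = 868 nM

868 nM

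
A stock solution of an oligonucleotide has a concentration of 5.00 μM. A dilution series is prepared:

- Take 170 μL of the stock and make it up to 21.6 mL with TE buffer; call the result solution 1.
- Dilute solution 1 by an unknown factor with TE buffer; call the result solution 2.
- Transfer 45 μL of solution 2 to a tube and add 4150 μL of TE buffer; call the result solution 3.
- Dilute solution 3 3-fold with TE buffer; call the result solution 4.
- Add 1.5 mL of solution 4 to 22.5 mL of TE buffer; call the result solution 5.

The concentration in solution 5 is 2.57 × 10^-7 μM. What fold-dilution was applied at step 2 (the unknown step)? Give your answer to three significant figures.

34.2-fold

Step 1: 170 μL brought to 21.6 mL → factor 21600/170 = 127.06
Step 2: unknown factor x
Step 3: 45 μL + 4150 μL = 4195 μL total → factor 4195/45 = 93.222
Step 4: 3-fold → factor 3
Step 5: 1.5 mL + 22.5 mL = 24 mL total → factor 24/1.5 = 16
Product of known-step factors = 5.6855 × 10^5
Overall factor = 5.00 μM / (2.57 × 10^-7 μM) = 1.9455 × 10^7
x = 1.9455 × 10^7 / 5.6855 × 10^5 = 34.2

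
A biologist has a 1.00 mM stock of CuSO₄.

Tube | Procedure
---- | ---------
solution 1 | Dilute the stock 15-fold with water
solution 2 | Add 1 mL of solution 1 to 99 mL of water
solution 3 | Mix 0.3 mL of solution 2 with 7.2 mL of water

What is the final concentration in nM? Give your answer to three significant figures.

Step 1: 15-fold → factor 15
Step 2: 1 mL + 99 mL = 100 mL total → factor 100/1 = 100
Step 3: 0.3 mL + 7.2 mL = 7.5 mL total → factor 7.5/0.3 = 25
Overall dilution factor = 15 × 100 × 25 = 37500
Final = 1.00 mM / 37500 = 2.667 × 10^-5 mM = 26.7 nM

26.7 nM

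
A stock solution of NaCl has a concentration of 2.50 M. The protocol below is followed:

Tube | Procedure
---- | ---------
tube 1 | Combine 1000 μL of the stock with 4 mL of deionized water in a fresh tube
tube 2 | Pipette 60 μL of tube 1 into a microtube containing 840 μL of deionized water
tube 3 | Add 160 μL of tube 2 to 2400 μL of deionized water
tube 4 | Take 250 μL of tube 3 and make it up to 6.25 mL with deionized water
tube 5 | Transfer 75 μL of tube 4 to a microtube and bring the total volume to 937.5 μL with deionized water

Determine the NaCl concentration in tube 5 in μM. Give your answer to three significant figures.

6.67 μM

Step 1: 1000 μL + 4 mL = 5000 μL total → factor 5000/1000 = 5
Step 2: 60 μL + 840 μL = 900 μL total → factor 900/60 = 15
Step 3: 160 μL + 2400 μL = 2560 μL total → factor 2560/160 = 16
Step 4: 250 μL brought to 6.25 mL → factor 6250/250 = 25
Step 5: 75 μL brought to 937.5 μL → factor 937.5/75 = 12.5
Overall dilution factor = 5 × 15 × 16 × 25 × 12.5 = 3.75 × 10^5
Final = 2.50 M / 3.75 × 10^5 = 6.667 × 10^-6 M = 6.67 μM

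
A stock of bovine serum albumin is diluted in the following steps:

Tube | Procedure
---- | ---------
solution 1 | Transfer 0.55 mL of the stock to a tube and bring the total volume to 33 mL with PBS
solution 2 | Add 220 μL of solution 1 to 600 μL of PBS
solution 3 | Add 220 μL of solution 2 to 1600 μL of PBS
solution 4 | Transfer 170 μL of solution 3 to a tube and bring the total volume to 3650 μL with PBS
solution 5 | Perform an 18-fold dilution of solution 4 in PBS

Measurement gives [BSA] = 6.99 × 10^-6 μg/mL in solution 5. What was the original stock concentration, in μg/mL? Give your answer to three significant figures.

Step 1: 0.55 mL brought to 33 mL → factor 33/0.55 = 60
Step 2: 220 μL + 600 μL = 820 μL total → factor 820/220 = 3.7273
Step 3: 220 μL + 1600 μL = 1820 μL total → factor 1820/220 = 8.2727
Step 4: 170 μL brought to 3650 μL → factor 3650/170 = 21.471
Step 5: 18-fold → factor 18
Overall dilution factor = 60 × 3.7273 × 8.2727 × 21.471 × 18 = 7.15 × 10^5
Stock = 6.99 × 10^-6 μg/mL × 7.15 × 10^5 = 5.00 μg/mL

5.00 μg/mL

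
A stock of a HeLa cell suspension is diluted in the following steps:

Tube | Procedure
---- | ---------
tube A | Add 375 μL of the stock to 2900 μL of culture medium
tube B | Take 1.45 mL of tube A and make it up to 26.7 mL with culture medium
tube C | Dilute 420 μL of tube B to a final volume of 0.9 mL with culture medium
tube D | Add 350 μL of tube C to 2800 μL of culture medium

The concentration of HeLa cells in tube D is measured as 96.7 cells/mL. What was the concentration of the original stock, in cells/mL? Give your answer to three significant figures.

Step 1: 375 μL + 2900 μL = 3275 μL total → factor 3275/375 = 8.7333
Step 2: 1.45 mL brought to 26.7 mL → factor 26.7/1.45 = 18.414
Step 3: 420 μL brought to 0.9 mL → factor 900/420 = 2.1429
Step 4: 350 μL + 2800 μL = 3150 μL total → factor 3150/350 = 9
Overall dilution factor = 8.7333 × 18.414 × 2.1429 × 9 = 3101.4
Stock = 96.7 cells/mL × 3101.4 = 3.00 × 10^5 cells/mL

3.00 × 10^5 cells/mL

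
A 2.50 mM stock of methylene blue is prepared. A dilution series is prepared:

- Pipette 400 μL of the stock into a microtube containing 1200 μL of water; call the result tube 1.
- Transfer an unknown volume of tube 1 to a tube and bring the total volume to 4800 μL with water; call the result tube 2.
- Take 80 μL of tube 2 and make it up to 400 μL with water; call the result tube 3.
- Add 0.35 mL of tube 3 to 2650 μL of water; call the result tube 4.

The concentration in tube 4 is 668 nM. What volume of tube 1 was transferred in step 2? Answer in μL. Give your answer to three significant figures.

Step 1: 400 μL + 1200 μL = 1600 μL total → factor 1600/400 = 4
Step 2: v brought to 4800 μL → factor = 4800 μL/v
Step 3: 80 μL brought to 400 μL → factor 400/80 = 5
Step 4: 0.35 mL + 2650 μL = 3 mL total → factor 3/0.35 = 8.5714
Product of known-step factors = 171.43
Overall factor = 2.50 mM / (668 nM) = 3742.5
Step-2 factor = 3742.5 / 171.43 = 21.831
v = 4800 μL / 21.831 = 220 μL

220 μL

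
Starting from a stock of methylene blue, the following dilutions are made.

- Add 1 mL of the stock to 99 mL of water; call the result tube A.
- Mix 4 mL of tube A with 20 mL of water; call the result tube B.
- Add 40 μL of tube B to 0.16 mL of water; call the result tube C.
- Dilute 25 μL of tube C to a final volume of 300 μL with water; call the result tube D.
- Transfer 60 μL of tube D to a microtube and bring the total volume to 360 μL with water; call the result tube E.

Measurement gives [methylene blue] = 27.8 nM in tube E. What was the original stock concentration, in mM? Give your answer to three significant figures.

6.00 mM

Step 1: 1 mL + 99 mL = 100 mL total → factor 100/1 = 100
Step 2: 4 mL + 20 mL = 24 mL total → factor 24/4 = 6
Step 3: 40 μL + 0.16 mL = 200 μL total → factor 200/40 = 5
Step 4: 25 μL brought to 300 μL → factor 300/25 = 12
Step 5: 60 μL brought to 360 μL → factor 360/60 = 6
Overall dilution factor = 100 × 6 × 5 × 12 × 6 = 2.16 × 10^5
Stock = 27.8 nM × 2.16 × 10^5 = 6.005 × 10^6 nM = 6.00 mM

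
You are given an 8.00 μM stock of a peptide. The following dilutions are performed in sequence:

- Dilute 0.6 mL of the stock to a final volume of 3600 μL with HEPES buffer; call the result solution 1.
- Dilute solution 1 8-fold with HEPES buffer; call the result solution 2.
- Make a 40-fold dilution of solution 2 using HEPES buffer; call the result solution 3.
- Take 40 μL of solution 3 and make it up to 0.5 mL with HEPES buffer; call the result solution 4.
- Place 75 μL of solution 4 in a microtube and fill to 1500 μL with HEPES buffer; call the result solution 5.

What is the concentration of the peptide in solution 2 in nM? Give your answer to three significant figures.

167 nM

Step 1: 0.6 mL brought to 3600 μL → factor 3.6/0.6 = 6
Step 2: 8-fold → factor 8
Dilution factor through solution 2 = 6 × 8 = 48
[solution 2] = 8.00 μM / 48 = 0.1667 μM = 167 nM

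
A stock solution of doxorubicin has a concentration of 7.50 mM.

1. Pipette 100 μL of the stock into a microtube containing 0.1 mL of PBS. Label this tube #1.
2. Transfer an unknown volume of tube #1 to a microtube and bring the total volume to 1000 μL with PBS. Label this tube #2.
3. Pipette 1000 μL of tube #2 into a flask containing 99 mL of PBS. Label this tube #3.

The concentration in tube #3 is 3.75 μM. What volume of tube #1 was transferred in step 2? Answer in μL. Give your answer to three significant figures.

100 μL

Step 1: 100 μL + 0.1 mL = 200 μL total → factor 200/100 = 2
Step 2: v brought to 1000 μL → factor = 1000 μL/v
Step 3: 1000 μL + 99 mL = 1 × 10^5 μL total → factor 1 × 10^5/1000 = 100
Product of known-step factors = 200
Overall factor = 7.50 mM / (3.75 μM) = 2000
Step-2 factor = 2000 / 200 = 10
v = 1000 μL / 10 = 100 μL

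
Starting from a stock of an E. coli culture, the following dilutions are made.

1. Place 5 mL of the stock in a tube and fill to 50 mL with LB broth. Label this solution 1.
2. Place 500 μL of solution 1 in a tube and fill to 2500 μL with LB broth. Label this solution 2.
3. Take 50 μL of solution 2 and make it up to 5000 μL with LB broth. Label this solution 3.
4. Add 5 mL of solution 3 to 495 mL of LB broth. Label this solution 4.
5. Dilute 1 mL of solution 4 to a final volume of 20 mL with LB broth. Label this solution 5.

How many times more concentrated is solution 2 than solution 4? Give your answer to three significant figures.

1.00 × 10^4

Step 1: 5 mL brought to 50 mL → factor 50/5 = 10
Step 2: 500 μL brought to 2500 μL → factor 2500/500 = 5
Step 3: 50 μL brought to 5000 μL → factor 5000/50 = 100
Step 4: 5 mL + 495 mL = 500 mL total → factor 500/5 = 100
Dilution factor to solution 2 = 50; to solution 4 = 5 × 10^5
[solution 2]/[solution 4] = (factor to solution 4)/(factor to solution 2) = 5 × 10^5/50 = 1.00 × 10^4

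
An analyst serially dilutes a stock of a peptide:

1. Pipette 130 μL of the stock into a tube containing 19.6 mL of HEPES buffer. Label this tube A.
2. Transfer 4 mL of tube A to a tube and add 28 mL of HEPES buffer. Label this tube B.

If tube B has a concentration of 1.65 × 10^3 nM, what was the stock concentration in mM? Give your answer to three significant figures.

2.00 mM

Step 1: 130 μL + 19.6 mL = 19730 μL total → factor 19730/130 = 151.77
Step 2: 4 mL + 28 mL = 32 mL total → factor 32/4 = 8
Overall dilution factor = 151.77 × 8 = 1214.2
Stock = 1.65 × 10^3 nM × 1214.2 = 2.003 × 10^6 nM = 2.00 mM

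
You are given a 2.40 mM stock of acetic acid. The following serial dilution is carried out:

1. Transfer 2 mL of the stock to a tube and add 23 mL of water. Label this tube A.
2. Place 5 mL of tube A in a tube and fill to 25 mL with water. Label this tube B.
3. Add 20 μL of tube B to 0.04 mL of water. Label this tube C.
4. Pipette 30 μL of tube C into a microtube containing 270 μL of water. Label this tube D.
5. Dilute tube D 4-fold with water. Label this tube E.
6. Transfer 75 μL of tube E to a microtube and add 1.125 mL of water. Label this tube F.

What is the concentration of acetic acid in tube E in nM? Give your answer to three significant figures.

320 nM

Step 1: 2 mL + 23 mL = 25 mL total → factor 25/2 = 12.5
Step 2: 5 mL brought to 25 mL → factor 25/5 = 5
Step 3: 20 μL + 0.04 mL = 60 μL total → factor 60/20 = 3
Step 4: 30 μL + 270 μL = 300 μL total → factor 300/30 = 10
Step 5: 4-fold → factor 4
Dilution factor through tube E = 12.5 × 5 × 3 × 10 × 4 = 7500
[tube E] = 2.40 mM / 7500 = 0.0003200 mM = 320 nM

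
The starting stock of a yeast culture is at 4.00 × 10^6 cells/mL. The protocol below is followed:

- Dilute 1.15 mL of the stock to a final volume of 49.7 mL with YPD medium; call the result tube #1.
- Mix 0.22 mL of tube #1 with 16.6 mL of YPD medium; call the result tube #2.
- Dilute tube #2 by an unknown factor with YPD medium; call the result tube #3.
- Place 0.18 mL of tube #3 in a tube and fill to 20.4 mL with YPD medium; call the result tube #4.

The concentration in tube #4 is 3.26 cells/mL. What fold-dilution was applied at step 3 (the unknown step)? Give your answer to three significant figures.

3.28-fold

Step 1: 1.15 mL brought to 49.7 mL → factor 49.7/1.15 = 43.217
Step 2: 0.22 mL + 16.6 mL = 16.82 mL total → factor 16.82/0.22 = 76.455
Step 3: unknown factor x
Step 4: 0.18 mL brought to 20.4 mL → factor 20.4/0.18 = 113.33
Product of known-step factors = 3.7447 × 10^5
Overall factor = 4.00 × 10^6 cells/mL / (3.26 cells/mL) = 1.227 × 10^6
x = 1.227 × 10^6 / 3.7447 × 10^5 = 3.28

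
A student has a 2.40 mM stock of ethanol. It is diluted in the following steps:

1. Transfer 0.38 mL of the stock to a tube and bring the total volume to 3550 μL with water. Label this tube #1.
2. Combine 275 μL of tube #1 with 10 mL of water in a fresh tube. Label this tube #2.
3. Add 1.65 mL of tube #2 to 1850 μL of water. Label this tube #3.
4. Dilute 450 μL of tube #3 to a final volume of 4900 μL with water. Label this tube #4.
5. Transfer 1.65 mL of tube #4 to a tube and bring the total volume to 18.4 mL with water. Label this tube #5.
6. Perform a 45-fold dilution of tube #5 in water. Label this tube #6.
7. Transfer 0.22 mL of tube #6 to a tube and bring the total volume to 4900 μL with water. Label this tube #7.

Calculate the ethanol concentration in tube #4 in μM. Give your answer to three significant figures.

0.298 μM

Step 1: 0.38 mL brought to 3550 μL → factor 3.55/0.38 = 9.3421
Step 2: 275 μL + 10 mL = 10275 μL total → factor 10275/275 = 37.364
Step 3: 1.65 mL + 1850 μL = 3.5 mL total → factor 3.5/1.65 = 2.1212
Step 4: 450 μL brought to 4900 μL → factor 4900/450 = 10.889
Dilution factor through tube #4 = 9.3421 × 37.364 × 2.1212 × 10.889 = 8062.3
[tube #4] = 2.40 mM / 8062.3 = 0.0002977 mM = 0.298 μM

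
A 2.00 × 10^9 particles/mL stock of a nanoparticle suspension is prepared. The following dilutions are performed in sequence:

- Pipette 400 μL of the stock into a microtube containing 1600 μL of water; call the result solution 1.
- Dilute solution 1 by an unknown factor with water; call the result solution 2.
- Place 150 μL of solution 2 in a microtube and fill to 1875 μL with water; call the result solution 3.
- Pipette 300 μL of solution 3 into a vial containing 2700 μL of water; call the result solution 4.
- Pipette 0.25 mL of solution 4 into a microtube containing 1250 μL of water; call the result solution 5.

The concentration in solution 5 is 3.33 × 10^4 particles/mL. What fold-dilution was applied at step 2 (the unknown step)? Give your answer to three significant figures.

16.0-fold

Step 1: 400 μL + 1600 μL = 2000 μL total → factor 2000/400 = 5
Step 2: unknown factor x
Step 3: 150 μL brought to 1875 μL → factor 1875/150 = 12.5
Step 4: 300 μL + 2700 μL = 3000 μL total → factor 3000/300 = 10
Step 5: 0.25 mL + 1250 μL = 1.5 mL total → factor 1.5/0.25 = 6
Product of known-step factors = 3750
Overall factor = 2.00 × 10^9 particles/mL / (3.33 × 10^4 particles/mL) = 60060
x = 60060 / 3750 = 16.0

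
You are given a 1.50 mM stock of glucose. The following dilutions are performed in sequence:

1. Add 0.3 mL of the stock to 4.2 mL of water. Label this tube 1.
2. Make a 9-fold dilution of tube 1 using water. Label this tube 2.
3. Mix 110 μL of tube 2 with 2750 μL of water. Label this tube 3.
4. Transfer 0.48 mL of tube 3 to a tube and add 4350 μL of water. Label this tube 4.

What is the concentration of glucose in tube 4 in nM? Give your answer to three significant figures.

Step 1: 0.3 mL + 4.2 mL = 4.5 mL total → factor 4.5/0.3 = 15
Step 2: 9-fold → factor 9
Step 3: 110 μL + 2750 μL = 2860 μL total → factor 2860/110 = 26
Step 4: 0.48 mL + 4350 μL = 4.83 mL total → factor 4.83/0.48 = 10.062
Overall dilution factor = 15 × 9 × 26 × 10.062 = 35319
Final = 1.50 mM / 35319 = 4.247 × 10^-5 mM = 42.5 nM

42.5 nM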